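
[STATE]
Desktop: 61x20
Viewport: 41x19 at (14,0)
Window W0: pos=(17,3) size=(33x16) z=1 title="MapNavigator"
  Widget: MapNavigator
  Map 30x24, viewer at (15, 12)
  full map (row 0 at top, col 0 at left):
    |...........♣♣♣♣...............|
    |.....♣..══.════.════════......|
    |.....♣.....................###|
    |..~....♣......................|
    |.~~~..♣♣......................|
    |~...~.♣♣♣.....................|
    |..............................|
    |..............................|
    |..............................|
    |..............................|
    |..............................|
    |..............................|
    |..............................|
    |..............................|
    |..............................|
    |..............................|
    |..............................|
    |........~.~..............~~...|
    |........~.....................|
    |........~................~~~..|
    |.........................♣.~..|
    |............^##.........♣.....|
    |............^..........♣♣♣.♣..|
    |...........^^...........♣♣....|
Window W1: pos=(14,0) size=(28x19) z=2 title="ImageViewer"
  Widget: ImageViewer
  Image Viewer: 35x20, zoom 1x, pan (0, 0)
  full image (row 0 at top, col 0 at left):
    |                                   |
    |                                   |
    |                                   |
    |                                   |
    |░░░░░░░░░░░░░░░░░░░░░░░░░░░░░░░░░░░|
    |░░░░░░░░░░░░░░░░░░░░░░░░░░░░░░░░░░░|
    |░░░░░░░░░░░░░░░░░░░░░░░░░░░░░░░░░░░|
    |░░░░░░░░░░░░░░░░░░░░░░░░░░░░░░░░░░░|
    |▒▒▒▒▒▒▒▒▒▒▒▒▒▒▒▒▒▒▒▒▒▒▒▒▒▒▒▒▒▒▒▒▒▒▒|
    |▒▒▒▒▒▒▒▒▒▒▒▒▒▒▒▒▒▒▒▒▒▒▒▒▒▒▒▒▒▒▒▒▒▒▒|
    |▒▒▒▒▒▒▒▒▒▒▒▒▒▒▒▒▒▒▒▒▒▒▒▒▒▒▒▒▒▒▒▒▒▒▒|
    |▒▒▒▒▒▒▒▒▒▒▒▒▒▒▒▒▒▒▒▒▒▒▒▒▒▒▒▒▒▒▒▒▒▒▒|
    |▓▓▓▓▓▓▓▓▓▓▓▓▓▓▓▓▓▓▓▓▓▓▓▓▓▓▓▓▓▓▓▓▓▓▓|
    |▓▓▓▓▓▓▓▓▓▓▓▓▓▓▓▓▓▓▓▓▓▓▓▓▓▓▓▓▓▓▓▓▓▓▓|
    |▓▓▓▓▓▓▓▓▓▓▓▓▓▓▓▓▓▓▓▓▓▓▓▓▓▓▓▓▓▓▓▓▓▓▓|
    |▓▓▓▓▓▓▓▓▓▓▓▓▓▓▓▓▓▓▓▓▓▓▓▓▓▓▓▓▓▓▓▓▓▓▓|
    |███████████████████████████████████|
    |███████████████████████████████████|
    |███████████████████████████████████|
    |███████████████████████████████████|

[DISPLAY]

┏━━━━━━━━━━━━━━━━━━━━━━━━━━┓             
┃ ImageViewer              ┃             
┠──────────────────────────┨             
┃                          ┃━━━━━━━┓     
┃                          ┃       ┃     
┃                          ┃───────┨     
┃                          ┃...... ┃     
┃░░░░░░░░░░░░░░░░░░░░░░░░░░┃...... ┃     
┃░░░░░░░░░░░░░░░░░░░░░░░░░░┃...... ┃     
┃░░░░░░░░░░░░░░░░░░░░░░░░░░┃...... ┃     
┃░░░░░░░░░░░░░░░░░░░░░░░░░░┃...... ┃     
┃▒▒▒▒▒▒▒▒▒▒▒▒▒▒▒▒▒▒▒▒▒▒▒▒▒▒┃...... ┃     
┃▒▒▒▒▒▒▒▒▒▒▒▒▒▒▒▒▒▒▒▒▒▒▒▒▒▒┃...... ┃     
┃▒▒▒▒▒▒▒▒▒▒▒▒▒▒▒▒▒▒▒▒▒▒▒▒▒▒┃...... ┃     
┃▒▒▒▒▒▒▒▒▒▒▒▒▒▒▒▒▒▒▒▒▒▒▒▒▒▒┃...... ┃     
┃▓▓▓▓▓▓▓▓▓▓▓▓▓▓▓▓▓▓▓▓▓▓▓▓▓▓┃...... ┃     
┃▓▓▓▓▓▓▓▓▓▓▓▓▓▓▓▓▓▓▓▓▓▓▓▓▓▓┃...... ┃     
┃▓▓▓▓▓▓▓▓▓▓▓▓▓▓▓▓▓▓▓▓▓▓▓▓▓▓┃.~~... ┃     
┗━━━━━━━━━━━━━━━━━━━━━━━━━━┛━━━━━━━┛     


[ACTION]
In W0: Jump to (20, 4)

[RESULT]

┏━━━━━━━━━━━━━━━━━━━━━━━━━━┓             
┃ ImageViewer              ┃             
┠──────────────────────────┨             
┃                          ┃━━━━━━━┓     
┃                          ┃       ┃     
┃                          ┃───────┨     
┃                          ┃       ┃     
┃░░░░░░░░░░░░░░░░░░░░░░░░░░┃       ┃     
┃░░░░░░░░░░░░░░░░░░░░░░░░░░┃.      ┃     
┃░░░░░░░░░░░░░░░░░░░░░░░░░░┃.      ┃     
┃░░░░░░░░░░░░░░░░░░░░░░░░░░┃#      ┃     
┃▒▒▒▒▒▒▒▒▒▒▒▒▒▒▒▒▒▒▒▒▒▒▒▒▒▒┃.      ┃     
┃▒▒▒▒▒▒▒▒▒▒▒▒▒▒▒▒▒▒▒▒▒▒▒▒▒▒┃.      ┃     
┃▒▒▒▒▒▒▒▒▒▒▒▒▒▒▒▒▒▒▒▒▒▒▒▒▒▒┃.      ┃     
┃▒▒▒▒▒▒▒▒▒▒▒▒▒▒▒▒▒▒▒▒▒▒▒▒▒▒┃.      ┃     
┃▓▓▓▓▓▓▓▓▓▓▓▓▓▓▓▓▓▓▓▓▓▓▓▓▓▓┃.      ┃     
┃▓▓▓▓▓▓▓▓▓▓▓▓▓▓▓▓▓▓▓▓▓▓▓▓▓▓┃.      ┃     
┃▓▓▓▓▓▓▓▓▓▓▓▓▓▓▓▓▓▓▓▓▓▓▓▓▓▓┃.      ┃     
┗━━━━━━━━━━━━━━━━━━━━━━━━━━┛━━━━━━━┛     


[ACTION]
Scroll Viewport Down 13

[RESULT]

┃ ImageViewer              ┃             
┠──────────────────────────┨             
┃                          ┃━━━━━━━┓     
┃                          ┃       ┃     
┃                          ┃───────┨     
┃                          ┃       ┃     
┃░░░░░░░░░░░░░░░░░░░░░░░░░░┃       ┃     
┃░░░░░░░░░░░░░░░░░░░░░░░░░░┃.      ┃     
┃░░░░░░░░░░░░░░░░░░░░░░░░░░┃.      ┃     
┃░░░░░░░░░░░░░░░░░░░░░░░░░░┃#      ┃     
┃▒▒▒▒▒▒▒▒▒▒▒▒▒▒▒▒▒▒▒▒▒▒▒▒▒▒┃.      ┃     
┃▒▒▒▒▒▒▒▒▒▒▒▒▒▒▒▒▒▒▒▒▒▒▒▒▒▒┃.      ┃     
┃▒▒▒▒▒▒▒▒▒▒▒▒▒▒▒▒▒▒▒▒▒▒▒▒▒▒┃.      ┃     
┃▒▒▒▒▒▒▒▒▒▒▒▒▒▒▒▒▒▒▒▒▒▒▒▒▒▒┃.      ┃     
┃▓▓▓▓▓▓▓▓▓▓▓▓▓▓▓▓▓▓▓▓▓▓▓▓▓▓┃.      ┃     
┃▓▓▓▓▓▓▓▓▓▓▓▓▓▓▓▓▓▓▓▓▓▓▓▓▓▓┃.      ┃     
┃▓▓▓▓▓▓▓▓▓▓▓▓▓▓▓▓▓▓▓▓▓▓▓▓▓▓┃.      ┃     
┗━━━━━━━━━━━━━━━━━━━━━━━━━━┛━━━━━━━┛     
                                         


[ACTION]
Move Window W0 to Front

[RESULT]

┃ ImageViewer              ┃             
┠──────────────────────────┨             
┃  ┏━━━━━━━━━━━━━━━━━━━━━━━━━━━━━━━┓     
┃  ┃ MapNavigator                  ┃     
┃  ┠───────────────────────────────┨     
┃  ┃                               ┃     
┃░░┃                               ┃     
┃░░┃......♣♣♣♣...............      ┃     
┃░░┃♣..══.════.════════......      ┃     
┃░░┃♣.....................###      ┃     
┃▒▒┃..♣......................      ┃     
┃▒▒┃.♣♣............@.........      ┃     
┃▒▒┃.♣♣♣.....................      ┃     
┃▒▒┃.........................      ┃     
┃▓▓┃.........................      ┃     
┃▓▓┃.........................      ┃     
┃▓▓┃.........................      ┃     
┗━━┗━━━━━━━━━━━━━━━━━━━━━━━━━━━━━━━┛     
                                         


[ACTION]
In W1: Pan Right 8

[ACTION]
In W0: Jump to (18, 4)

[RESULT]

┃ ImageViewer              ┃             
┠──────────────────────────┨             
┃  ┏━━━━━━━━━━━━━━━━━━━━━━━━━━━━━━━┓     
┃  ┃ MapNavigator                  ┃     
┃  ┠───────────────────────────────┨     
┃  ┃                               ┃     
┃░░┃                               ┃     
┃░░┃........♣♣♣♣...............    ┃     
┃░░┃..♣..══.════.════════......    ┃     
┃░░┃..♣.....................###    ┃     
┃▒▒┃....♣......................    ┃     
┃▒▒┃~..♣♣..........@...........    ┃     
┃▒▒┃.~.♣♣♣.....................    ┃     
┃▒▒┃...........................    ┃     
┃▓▓┃...........................    ┃     
┃▓▓┃...........................    ┃     
┃▓▓┃...........................    ┃     
┗━━┗━━━━━━━━━━━━━━━━━━━━━━━━━━━━━━━┛     
                                         


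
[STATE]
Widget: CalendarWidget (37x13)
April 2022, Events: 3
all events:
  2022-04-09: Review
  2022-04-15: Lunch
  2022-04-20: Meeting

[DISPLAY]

              April 2022             
Mo Tu We Th Fr Sa Su                 
             1  2  3                 
 4  5  6  7  8  9* 10                
11 12 13 14 15* 16 17                
18 19 20* 21 22 23 24                
25 26 27 28 29 30                    
                                     
                                     
                                     
                                     
                                     
                                     


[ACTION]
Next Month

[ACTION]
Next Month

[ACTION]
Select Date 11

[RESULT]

              June 2022              
Mo Tu We Th Fr Sa Su                 
       1  2  3  4  5                 
 6  7  8  9 10 [11] 12               
13 14 15 16 17 18 19                 
20 21 22 23 24 25 26                 
27 28 29 30                          
                                     
                                     
                                     
                                     
                                     
                                     


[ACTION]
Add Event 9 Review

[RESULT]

              June 2022              
Mo Tu We Th Fr Sa Su                 
       1  2  3  4  5                 
 6  7  8  9* 10 [11] 12              
13 14 15 16 17 18 19                 
20 21 22 23 24 25 26                 
27 28 29 30                          
                                     
                                     
                                     
                                     
                                     
                                     


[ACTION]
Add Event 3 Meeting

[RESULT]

              June 2022              
Mo Tu We Th Fr Sa Su                 
       1  2  3*  4  5                
 6  7  8  9* 10 [11] 12              
13 14 15 16 17 18 19                 
20 21 22 23 24 25 26                 
27 28 29 30                          
                                     
                                     
                                     
                                     
                                     
                                     


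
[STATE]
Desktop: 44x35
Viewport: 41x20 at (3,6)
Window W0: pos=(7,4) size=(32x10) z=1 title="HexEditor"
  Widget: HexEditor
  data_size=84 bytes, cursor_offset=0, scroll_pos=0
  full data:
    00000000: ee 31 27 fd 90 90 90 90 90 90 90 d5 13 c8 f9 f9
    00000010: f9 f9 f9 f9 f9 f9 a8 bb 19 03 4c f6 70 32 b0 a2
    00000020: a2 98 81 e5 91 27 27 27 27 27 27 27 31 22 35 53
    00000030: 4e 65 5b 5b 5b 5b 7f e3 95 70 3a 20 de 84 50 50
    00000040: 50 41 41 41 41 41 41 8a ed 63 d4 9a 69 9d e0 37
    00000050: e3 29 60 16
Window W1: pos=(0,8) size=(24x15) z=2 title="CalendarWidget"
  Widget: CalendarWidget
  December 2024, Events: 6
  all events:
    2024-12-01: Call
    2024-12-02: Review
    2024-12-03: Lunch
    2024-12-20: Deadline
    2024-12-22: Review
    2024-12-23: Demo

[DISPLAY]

    ┠──────────────────────────────┨     
    ┃00000000  EE 31 27 fd 90 90 90┃     
━━━━━━━━━━━━━━━━━━━━┓f9 f9 f9 f9 a8┃     
alendarWidget       ┃81 e5 91 27 27┃     
────────────────────┨5b 5b 5b 5b 7f┃     
  December 2024     ┃41 41 41 41 41┃     
 Tu We Th Fr Sa Su  ┃60 16         ┃     
                 1* ┃━━━━━━━━━━━━━━┛     
*  3*  4  5  6  7  8┃                    
 10 11 12 13 14 15  ┃                    
 17 18 19 20* 21 22*┃                    
* 24 25 26 27 28 29 ┃                    
 31                 ┃                    
                    ┃                    
                    ┃                    
                    ┃                    
━━━━━━━━━━━━━━━━━━━━┛                    
                                         
                                         
                                         


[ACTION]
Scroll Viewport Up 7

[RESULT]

                                         
                                         
                                         
                                         
    ┏━━━━━━━━━━━━━━━━━━━━━━━━━━━━━━┓     
    ┃ HexEditor                    ┃     
    ┠──────────────────────────────┨     
    ┃00000000  EE 31 27 fd 90 90 90┃     
━━━━━━━━━━━━━━━━━━━━┓f9 f9 f9 f9 a8┃     
alendarWidget       ┃81 e5 91 27 27┃     
────────────────────┨5b 5b 5b 5b 7f┃     
  December 2024     ┃41 41 41 41 41┃     
 Tu We Th Fr Sa Su  ┃60 16         ┃     
                 1* ┃━━━━━━━━━━━━━━┛     
*  3*  4  5  6  7  8┃                    
 10 11 12 13 14 15  ┃                    
 17 18 19 20* 21 22*┃                    
* 24 25 26 27 28 29 ┃                    
 31                 ┃                    
                    ┃                    


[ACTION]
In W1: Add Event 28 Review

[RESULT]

                                         
                                         
                                         
                                         
    ┏━━━━━━━━━━━━━━━━━━━━━━━━━━━━━━┓     
    ┃ HexEditor                    ┃     
    ┠──────────────────────────────┨     
    ┃00000000  EE 31 27 fd 90 90 90┃     
━━━━━━━━━━━━━━━━━━━━┓f9 f9 f9 f9 a8┃     
alendarWidget       ┃81 e5 91 27 27┃     
────────────────────┨5b 5b 5b 5b 7f┃     
  December 2024     ┃41 41 41 41 41┃     
 Tu We Th Fr Sa Su  ┃60 16         ┃     
                 1* ┃━━━━━━━━━━━━━━┛     
*  3*  4  5  6  7  8┃                    
 10 11 12 13 14 15  ┃                    
 17 18 19 20* 21 22*┃                    
* 24 25 26 27 28* 29┃                    
 31                 ┃                    
                    ┃                    


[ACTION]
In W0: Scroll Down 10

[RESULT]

                                         
                                         
                                         
                                         
    ┏━━━━━━━━━━━━━━━━━━━━━━━━━━━━━━┓     
    ┃ HexEditor                    ┃     
    ┠──────────────────────────────┨     
    ┃00000050  e3 29 60 16         ┃     
━━━━━━━━━━━━━━━━━━━━┓              ┃     
alendarWidget       ┃              ┃     
────────────────────┨              ┃     
  December 2024     ┃              ┃     
 Tu We Th Fr Sa Su  ┃              ┃     
                 1* ┃━━━━━━━━━━━━━━┛     
*  3*  4  5  6  7  8┃                    
 10 11 12 13 14 15  ┃                    
 17 18 19 20* 21 22*┃                    
* 24 25 26 27 28* 29┃                    
 31                 ┃                    
                    ┃                    


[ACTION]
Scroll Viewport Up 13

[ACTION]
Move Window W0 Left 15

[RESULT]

                                         
                                         
                                         
                                         
━━━━━━━━━━━━━━━━━━━━━━━━━━━━┓            
exEditor                    ┃            
────────────────────────────┨            
000050  e3 29 60 16         ┃            
━━━━━━━━━━━━━━━━━━━━┓       ┃            
alendarWidget       ┃       ┃            
────────────────────┨       ┃            
  December 2024     ┃       ┃            
 Tu We Th Fr Sa Su  ┃       ┃            
                 1* ┃━━━━━━━┛            
*  3*  4  5  6  7  8┃                    
 10 11 12 13 14 15  ┃                    
 17 18 19 20* 21 22*┃                    
* 24 25 26 27 28* 29┃                    
 31                 ┃                    
                    ┃                    


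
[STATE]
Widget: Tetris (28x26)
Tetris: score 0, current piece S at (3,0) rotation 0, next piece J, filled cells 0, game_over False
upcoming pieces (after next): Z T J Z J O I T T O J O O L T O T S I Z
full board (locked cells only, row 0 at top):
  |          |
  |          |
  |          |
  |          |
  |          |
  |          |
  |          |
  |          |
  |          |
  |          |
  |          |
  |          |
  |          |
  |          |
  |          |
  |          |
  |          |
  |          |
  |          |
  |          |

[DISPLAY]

    ░░    │Next:            
   ░░     │█                
          │███              
          │                 
          │                 
          │                 
          │Score:           
          │0                
          │                 
          │                 
          │                 
          │                 
          │                 
          │                 
          │                 
          │                 
          │                 
          │                 
          │                 
          │                 
          │                 
          │                 
          │                 
          │                 
          │                 
          │                 


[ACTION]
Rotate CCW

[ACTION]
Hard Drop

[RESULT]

   █      │Next:            
   ███    │▓▓               
          │ ▓▓              
          │                 
          │                 
          │                 
          │Score:           
          │0                
          │                 
          │                 
          │                 
          │                 
          │                 
          │                 
          │                 
          │                 
          │                 
   ░      │                 
   ░░     │                 
    ░     │                 
          │                 
          │                 
          │                 
          │                 
          │                 
          │                 


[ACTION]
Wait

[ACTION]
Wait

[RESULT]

          │Next:            
          │▓▓               
   █      │ ▓▓              
   ███    │                 
          │                 
          │                 
          │Score:           
          │0                
          │                 
          │                 
          │                 
          │                 
          │                 
          │                 
          │                 
          │                 
          │                 
   ░      │                 
   ░░     │                 
    ░     │                 
          │                 
          │                 
          │                 
          │                 
          │                 
          │                 


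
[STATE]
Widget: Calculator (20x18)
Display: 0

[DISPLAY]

                   0
┌───┬───┬───┬───┐   
│ 7 │ 8 │ 9 │ ÷ │   
├───┼───┼───┼───┤   
│ 4 │ 5 │ 6 │ × │   
├───┼───┼───┼───┤   
│ 1 │ 2 │ 3 │ - │   
├───┼───┼───┼───┤   
│ 0 │ . │ = │ + │   
├───┼───┼───┼───┤   
│ C │ MC│ MR│ M+│   
└───┴───┴───┴───┘   
                    
                    
                    
                    
                    
                    


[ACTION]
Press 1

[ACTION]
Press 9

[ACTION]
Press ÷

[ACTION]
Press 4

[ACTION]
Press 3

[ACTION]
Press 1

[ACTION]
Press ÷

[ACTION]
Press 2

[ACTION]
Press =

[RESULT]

       0.02204176334
┌───┬───┬───┬───┐   
│ 7 │ 8 │ 9 │ ÷ │   
├───┼───┼───┼───┤   
│ 4 │ 5 │ 6 │ × │   
├───┼───┼───┼───┤   
│ 1 │ 2 │ 3 │ - │   
├───┼───┼───┼───┤   
│ 0 │ . │ = │ + │   
├───┼───┼───┼───┤   
│ C │ MC│ MR│ M+│   
└───┴───┴───┴───┘   
                    
                    
                    
                    
                    
                    


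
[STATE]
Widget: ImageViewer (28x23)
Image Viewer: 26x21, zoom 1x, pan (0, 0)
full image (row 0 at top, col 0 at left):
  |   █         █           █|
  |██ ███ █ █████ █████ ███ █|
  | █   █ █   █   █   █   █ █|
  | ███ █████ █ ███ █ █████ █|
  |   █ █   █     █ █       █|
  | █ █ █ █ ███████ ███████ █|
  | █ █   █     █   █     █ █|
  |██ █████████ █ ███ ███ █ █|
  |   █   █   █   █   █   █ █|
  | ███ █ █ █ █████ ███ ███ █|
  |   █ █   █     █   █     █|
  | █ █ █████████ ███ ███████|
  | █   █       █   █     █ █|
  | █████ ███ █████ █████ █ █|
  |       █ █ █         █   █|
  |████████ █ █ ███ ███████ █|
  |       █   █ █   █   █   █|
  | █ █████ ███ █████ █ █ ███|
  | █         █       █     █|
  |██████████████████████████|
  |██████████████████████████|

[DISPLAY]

   █         █           █  
██ ███ █ █████ █████ ███ █  
 █   █ █   █   █   █   █ █  
 ███ █████ █ ███ █ █████ █  
   █ █   █     █ █       █  
 █ █ █ █ ███████ ███████ █  
 █ █   █     █   █     █ █  
██ █████████ █ ███ ███ █ █  
   █   █   █   █   █   █ █  
 ███ █ █ █ █████ ███ ███ █  
   █ █   █     █   █     █  
 █ █ █████████ ███ ███████  
 █   █       █   █     █ █  
 █████ ███ █████ █████ █ █  
       █ █ █         █   █  
████████ █ █ ███ ███████ █  
       █   █ █   █   █   █  
 █ █████ ███ █████ █ █ ███  
 █         █       █     █  
██████████████████████████  
██████████████████████████  
                            
                            


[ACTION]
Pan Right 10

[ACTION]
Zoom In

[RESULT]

                ██          
                ██          
██  ██  ██████████  ████████
██  ██  ██████████  ████████
██  ██      ██      ██      
██  ██      ██      ██      
██████████  ██  ██████  ██  
██████████  ██  ██████  ██  
██      ██          ██  ██  
██      ██          ██  ██  
██  ██  ██████████████  ████
██  ██  ██████████████  ████
    ██          ██      ██  
    ██          ██      ██  
██████████████  ██  ██████  
██████████████  ██  ██████  
    ██      ██      ██      
    ██      ██      ██      
██  ██  ██  ██████████  ████
██  ██  ██  ██████████  ████
██      ██          ██      
██      ██          ██      
██████████████████  ██████  


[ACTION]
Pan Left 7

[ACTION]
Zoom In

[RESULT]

      ███                   
      ███                   
      ███                   
███   █████████   ███   ████
███   █████████   ███   ████
███   █████████   ███   ████
███         ███   ███       
███         ███   ███       
███         ███   ███       
█████████   ███████████████ 
█████████   ███████████████ 
█████████   ███████████████ 
      ███   ███         ███ 
      ███   ███         ███ 
      ███   ███         ███ 
███   ███   ███   ███   ████
███   ███   ███   ███   ████
███   ███   ███   ███   ████
███   ███         ███       
███   ███         ███       
███   ███         ███       
███   ██████████████████████
███   ██████████████████████


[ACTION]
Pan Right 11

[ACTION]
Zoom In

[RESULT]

██                          
██                          
██                          
██                          
██████████    ████    ██████
██████████    ████    ██████
██████████    ████    ██████
██████████    ████    ██████
      ████    ████          
      ████    ████          
      ████    ████          
      ████    ████          
██    ████████████████████  
██    ████████████████████  
██    ████████████████████  
██    ████████████████████  
██    ████            ████  
██    ████            ████  
██    ████            ████  
██    ████            ████  
██    ████    ████    ██████
██    ████    ████    ██████
██    ████    ████    ██████


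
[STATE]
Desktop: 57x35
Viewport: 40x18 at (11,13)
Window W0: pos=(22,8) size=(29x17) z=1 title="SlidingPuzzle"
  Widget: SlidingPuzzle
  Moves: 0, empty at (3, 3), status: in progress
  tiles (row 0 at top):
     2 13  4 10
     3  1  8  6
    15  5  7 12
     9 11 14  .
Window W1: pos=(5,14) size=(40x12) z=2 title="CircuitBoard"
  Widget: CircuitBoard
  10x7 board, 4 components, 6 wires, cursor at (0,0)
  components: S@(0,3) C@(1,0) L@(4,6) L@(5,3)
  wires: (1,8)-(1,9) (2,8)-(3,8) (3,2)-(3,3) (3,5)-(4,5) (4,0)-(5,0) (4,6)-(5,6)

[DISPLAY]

           ┃├────┼────┼────┼────┤      ┃
━━━━━━━━━━━━━━━━━━━━━━━━━━━━━━━━━┓     ┃
uitBoard                         ┃     ┃
─────────────────────────────────┨     ┃
1 2 3 4 5 6 7 8 9                ┃     ┃
]          S                     ┃     ┃
                                 ┃     ┃
                               · ┃     ┃
                                 ┃     ┃
                               · ┃     ┃
                               │ ┃     ┃
       · ─ ·       ·           · ┃━━━━━┛
━━━━━━━━━━━━━━━━━━━━━━━━━━━━━━━━━┛      
                                        
                                        
                                        
                                        
                                        


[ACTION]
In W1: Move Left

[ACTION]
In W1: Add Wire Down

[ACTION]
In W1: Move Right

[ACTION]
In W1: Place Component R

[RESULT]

           ┃├────┼────┼────┼────┤      ┃
━━━━━━━━━━━━━━━━━━━━━━━━━━━━━━━━━┓     ┃
uitBoard                         ┃     ┃
─────────────────────────────────┨     ┃
1 2 3 4 5 6 7 8 9                ┃     ┃
  [R]      S                     ┃     ┃
                                 ┃     ┃
                               · ┃     ┃
                                 ┃     ┃
                               · ┃     ┃
                               │ ┃     ┃
       · ─ ·       ·           · ┃━━━━━┛
━━━━━━━━━━━━━━━━━━━━━━━━━━━━━━━━━┛      
                                        
                                        
                                        
                                        
                                        


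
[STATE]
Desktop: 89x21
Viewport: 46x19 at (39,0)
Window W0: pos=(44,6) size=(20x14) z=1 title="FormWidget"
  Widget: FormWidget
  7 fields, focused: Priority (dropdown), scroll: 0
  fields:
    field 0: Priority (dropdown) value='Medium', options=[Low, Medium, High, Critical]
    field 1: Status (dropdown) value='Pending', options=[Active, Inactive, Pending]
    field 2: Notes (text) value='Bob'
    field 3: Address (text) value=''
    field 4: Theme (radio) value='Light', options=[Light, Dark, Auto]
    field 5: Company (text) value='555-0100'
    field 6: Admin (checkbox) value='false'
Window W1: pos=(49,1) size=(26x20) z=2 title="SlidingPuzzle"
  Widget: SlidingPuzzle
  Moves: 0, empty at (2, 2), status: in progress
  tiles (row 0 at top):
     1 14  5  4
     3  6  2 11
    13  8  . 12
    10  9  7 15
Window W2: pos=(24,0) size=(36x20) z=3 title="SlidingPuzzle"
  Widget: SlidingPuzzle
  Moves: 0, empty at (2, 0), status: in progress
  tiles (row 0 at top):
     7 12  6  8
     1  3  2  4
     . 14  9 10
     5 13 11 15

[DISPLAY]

━━━━━━━━━━━━━━━━━━━━┓                         
                    ┃━━━━━━━━━━━━━━┓          
────────────────────┨zzle          ┃          
─┬────┐             ┃──────────────┨          
 │  8 │             ┃┬────┬────┐   ┃          
─┼────┤             ┃│  5 │  4 │   ┃          
 │  4 │             ┃┼────┼────┤   ┃          
─┼────┤             ┃│  2 │ 11 │   ┃          
 │ 10 │             ┃┼────┼────┤   ┃          
─┼────┤             ┃│    │ 12 │   ┃          
 │ 15 │             ┃┼────┼────┤   ┃          
─┴────┘             ┃│  7 │ 15 │   ┃          
                    ┃┴────┴────┘   ┃          
                    ┃              ┃          
                    ┃              ┃          
                    ┃              ┃          
                    ┃              ┃          
                    ┃              ┃          
                    ┃              ┃          


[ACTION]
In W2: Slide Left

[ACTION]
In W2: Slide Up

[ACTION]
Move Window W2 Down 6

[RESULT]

                                              
━━━━━━━━━━━━━━━━━━━━┓━━━━━━━━━━━━━━┓          
                    ┃zzle          ┃          
────────────────────┨──────────────┨          
─┬────┐             ┃┬────┬────┐   ┃          
 │  8 │             ┃│  5 │  4 │   ┃          
─┼────┤             ┃┼────┼────┤   ┃          
 │  4 │             ┃│  2 │ 11 │   ┃          
─┼────┤             ┃┼────┼────┤   ┃          
 │ 10 │             ┃│    │ 12 │   ┃          
─┼────┤             ┃┼────┼────┤   ┃          
 │ 15 │             ┃│  7 │ 15 │   ┃          
─┴────┘             ┃┴────┴────┘   ┃          
                    ┃              ┃          
                    ┃              ┃          
                    ┃              ┃          
                    ┃              ┃          
                    ┃              ┃          
                    ┃              ┃          


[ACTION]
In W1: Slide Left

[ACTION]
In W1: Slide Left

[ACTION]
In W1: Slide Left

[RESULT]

                                              
━━━━━━━━━━━━━━━━━━━━┓━━━━━━━━━━━━━━┓          
                    ┃zzle          ┃          
────────────────────┨──────────────┨          
─┬────┐             ┃┬────┬────┐   ┃          
 │  8 │             ┃│  5 │  4 │   ┃          
─┼────┤             ┃┼────┼────┤   ┃          
 │  4 │             ┃│  2 │ 11 │   ┃          
─┼────┤             ┃┼────┼────┤   ┃          
 │ 10 │             ┃│ 12 │    │   ┃          
─┼────┤             ┃┼────┼────┤   ┃          
 │ 15 │             ┃│  7 │ 15 │   ┃          
─┴────┘             ┃┴────┴────┘   ┃          
                    ┃              ┃          
                    ┃              ┃          
                    ┃              ┃          
                    ┃              ┃          
                    ┃              ┃          
                    ┃              ┃          


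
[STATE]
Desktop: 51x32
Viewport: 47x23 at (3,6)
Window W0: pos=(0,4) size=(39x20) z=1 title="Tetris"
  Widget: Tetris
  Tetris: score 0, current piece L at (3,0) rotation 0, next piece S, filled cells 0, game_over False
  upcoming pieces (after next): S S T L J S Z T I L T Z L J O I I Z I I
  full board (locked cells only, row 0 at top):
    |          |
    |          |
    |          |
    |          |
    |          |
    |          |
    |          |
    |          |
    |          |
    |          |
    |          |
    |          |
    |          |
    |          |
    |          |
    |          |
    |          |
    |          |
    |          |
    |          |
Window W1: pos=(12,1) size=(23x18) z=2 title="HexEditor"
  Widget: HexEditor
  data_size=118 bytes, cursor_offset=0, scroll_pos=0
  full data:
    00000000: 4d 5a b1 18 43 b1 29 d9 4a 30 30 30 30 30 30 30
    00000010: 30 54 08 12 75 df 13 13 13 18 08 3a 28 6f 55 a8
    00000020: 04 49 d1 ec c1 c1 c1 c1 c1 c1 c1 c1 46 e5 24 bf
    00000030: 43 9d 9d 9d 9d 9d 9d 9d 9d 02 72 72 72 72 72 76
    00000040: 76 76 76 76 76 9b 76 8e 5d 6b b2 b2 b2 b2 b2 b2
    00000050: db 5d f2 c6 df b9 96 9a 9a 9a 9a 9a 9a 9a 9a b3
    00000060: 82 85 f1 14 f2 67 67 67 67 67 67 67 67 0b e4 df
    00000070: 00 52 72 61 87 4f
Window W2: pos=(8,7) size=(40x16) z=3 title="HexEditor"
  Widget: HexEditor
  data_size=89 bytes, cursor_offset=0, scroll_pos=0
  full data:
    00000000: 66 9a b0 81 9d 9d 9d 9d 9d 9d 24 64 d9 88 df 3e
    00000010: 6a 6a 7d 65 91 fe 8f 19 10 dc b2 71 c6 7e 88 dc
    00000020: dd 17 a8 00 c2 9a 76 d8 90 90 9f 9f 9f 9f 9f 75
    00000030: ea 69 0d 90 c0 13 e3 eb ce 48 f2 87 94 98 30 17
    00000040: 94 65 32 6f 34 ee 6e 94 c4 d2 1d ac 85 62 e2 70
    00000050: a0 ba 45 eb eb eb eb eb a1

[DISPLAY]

─────────┃00000020  04 49 d1 ec┃───┨           
     ┏━━━━━━━━━━━━━━━━━━━━━━━━━━━━━━━━━━━━━━┓  
     ┃ HexEditor                            ┃  
     ┠──────────────────────────────────────┨  
     ┃00000000  66 9a b0 81 9d 9d 9d 9d  9d ┃  
     ┃00000010  6a 6a 7d 65 91 fe 8f 19  10 ┃  
     ┃00000020  dd 17 a8 00 c2 9a 76 d8  90 ┃  
     ┃00000030  ea 69 0d 90 c0 13 e3 eb  ce ┃  
     ┃00000040  94 65 32 6f 34 ee 6e 94  c4 ┃  
     ┃00000050  a0 ba 45 eb eb eb eb eb  a1 ┃  
     ┃                                      ┃  
     ┃                                      ┃  
     ┃                                      ┃  
     ┃                                      ┃  
     ┃                                      ┃  
     ┃                                      ┃  
     ┗━━━━━━━━━━━━━━━━━━━━━━━━━━━━━━━━━━━━━━┛  
━━━━━━━━━━━━━━━━━━━━━━━━━━━━━━━━━━━┛           
                                               
                                               
                                               
                                               
                                               


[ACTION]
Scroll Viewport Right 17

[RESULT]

────────┃00000020  04 49 d1 ec┃───┨            
    ┏━━━━━━━━━━━━━━━━━━━━━━━━━━━━━━━━━━━━━━┓   
    ┃ HexEditor                            ┃   
    ┠──────────────────────────────────────┨   
    ┃00000000  66 9a b0 81 9d 9d 9d 9d  9d ┃   
    ┃00000010  6a 6a 7d 65 91 fe 8f 19  10 ┃   
    ┃00000020  dd 17 a8 00 c2 9a 76 d8  90 ┃   
    ┃00000030  ea 69 0d 90 c0 13 e3 eb  ce ┃   
    ┃00000040  94 65 32 6f 34 ee 6e 94  c4 ┃   
    ┃00000050  a0 ba 45 eb eb eb eb eb  a1 ┃   
    ┃                                      ┃   
    ┃                                      ┃   
    ┃                                      ┃   
    ┃                                      ┃   
    ┃                                      ┃   
    ┃                                      ┃   
    ┗━━━━━━━━━━━━━━━━━━━━━━━━━━━━━━━━━━━━━━┛   
━━━━━━━━━━━━━━━━━━━━━━━━━━━━━━━━━━┛            
                                               
                                               
                                               
                                               
                                               


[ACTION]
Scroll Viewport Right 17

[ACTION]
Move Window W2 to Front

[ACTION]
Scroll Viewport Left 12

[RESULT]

┠───────────┃00000020  04 49 d1 ec┃───┨        
┃       ┏━━━━━━━━━━━━━━━━━━━━━━━━━━━━━━━━━━━━━━
┃       ┃ HexEditor                            
┃       ┠──────────────────────────────────────
┃       ┃00000000  66 9a b0 81 9d 9d 9d 9d  9d 
┃       ┃00000010  6a 6a 7d 65 91 fe 8f 19  10 
┃       ┃00000020  dd 17 a8 00 c2 9a 76 d8  90 
┃       ┃00000030  ea 69 0d 90 c0 13 e3 eb  ce 
┃       ┃00000040  94 65 32 6f 34 ee 6e 94  c4 
┃       ┃00000050  a0 ba 45 eb eb eb eb eb  a1 
┃       ┃                                      
┃       ┃                                      
┃       ┃                                      
┃       ┃                                      
┃       ┃                                      
┃       ┃                                      
┃       ┗━━━━━━━━━━━━━━━━━━━━━━━━━━━━━━━━━━━━━━
┗━━━━━━━━━━━━━━━━━━━━━━━━━━━━━━━━━━━━━┛        
                                               
                                               
                                               
                                               
                                               


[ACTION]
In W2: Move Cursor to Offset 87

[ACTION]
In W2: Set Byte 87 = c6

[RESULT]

┠───────────┃00000020  04 49 d1 ec┃───┨        
┃       ┏━━━━━━━━━━━━━━━━━━━━━━━━━━━━━━━━━━━━━━
┃       ┃ HexEditor                            
┃       ┠──────────────────────────────────────
┃       ┃00000000  66 9a b0 81 9d 9d 9d 9d  9d 
┃       ┃00000010  6a 6a 7d 65 91 fe 8f 19  10 
┃       ┃00000020  dd 17 a8 00 c2 9a 76 d8  90 
┃       ┃00000030  ea 69 0d 90 c0 13 e3 eb  ce 
┃       ┃00000040  94 65 32 6f 34 ee 6e 94  c4 
┃       ┃00000050  a0 ba 45 eb eb eb eb C6  a1 
┃       ┃                                      
┃       ┃                                      
┃       ┃                                      
┃       ┃                                      
┃       ┃                                      
┃       ┃                                      
┃       ┗━━━━━━━━━━━━━━━━━━━━━━━━━━━━━━━━━━━━━━
┗━━━━━━━━━━━━━━━━━━━━━━━━━━━━━━━━━━━━━┛        
                                               
                                               
                                               
                                               
                                               
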